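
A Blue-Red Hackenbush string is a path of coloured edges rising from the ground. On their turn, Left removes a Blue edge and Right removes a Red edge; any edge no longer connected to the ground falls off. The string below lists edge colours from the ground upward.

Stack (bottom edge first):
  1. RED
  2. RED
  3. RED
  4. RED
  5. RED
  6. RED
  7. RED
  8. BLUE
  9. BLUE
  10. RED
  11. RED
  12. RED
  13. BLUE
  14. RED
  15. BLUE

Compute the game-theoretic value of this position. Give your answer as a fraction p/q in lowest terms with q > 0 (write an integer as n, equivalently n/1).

-1653/256

Prefix values for RED RED RED RED RED RED RED BLUE BLUE RED RED RED BLUE RED BLUE via {L|R} + simplicity:
edge 1 of 15 (RED): { (no moves) | 0 } = -1
edge 2 of 15 (RED): { (no moves) | -1, 0 } = -2
edge 3 of 15 (RED): { (no moves) | -2, -1, 0 } = -3
edge 4 of 15 (RED): { (no moves) | -3, -2, -1, 0 } = -4
edge 5 of 15 (RED): { (no moves) | -4, -3, -2, -1, 0 } = -5
edge 6 of 15 (RED): { (no moves) | -5, -4, -3, -2, -1, 0 } = -6
edge 7 of 15 (RED): { (no moves) | -6, -5, -4, -3, -2, -1, 0 } = -7
edge 8 of 15 (BLUE): { -7 | -6, -5, -4, -3, -2, -1, 0 } = -13/2
edge 9 of 15 (BLUE): { -7, -13/2 | -6, -5, -4, -3, -2, -1, 0 } = -25/4
edge 10 of 15 (RED): { -7, -13/2 | -25/4, -6, -5, -4, -3, -2, -1, 0 } = -51/8
edge 11 of 15 (RED): { -7, -13/2 | -51/8, -25/4, -6, -5, -4, -3, -2, -1, 0 } = -103/16
edge 12 of 15 (RED): { -7, -13/2 | -103/16, -51/8, -25/4, -6, -5, -4, -3, -2, -1, 0 } = -207/32
edge 13 of 15 (BLUE): { -7, -13/2, -207/32 | -103/16, -51/8, -25/4, -6, -5, -4, -3, -2, -1, 0 } = -413/64
edge 14 of 15 (RED): { -7, -13/2, -207/32 | -413/64, -103/16, -51/8, -25/4, -6, -5, -4, -3, -2, -1, 0 } = -827/128
edge 15 of 15 (BLUE): { -7, -13/2, -207/32, -827/128 | -413/64, -103/16, -51/8, -25/4, -6, -5, -4, -3, -2, -1, 0 } = -1653/256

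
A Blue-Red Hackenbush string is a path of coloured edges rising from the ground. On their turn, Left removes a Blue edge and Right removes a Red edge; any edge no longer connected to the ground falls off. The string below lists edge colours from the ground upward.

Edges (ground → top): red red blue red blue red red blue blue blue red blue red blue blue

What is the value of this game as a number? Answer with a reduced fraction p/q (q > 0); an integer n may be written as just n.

-13865/8192

Prefix values for red red blue red blue red red blue blue blue red blue red blue blue via {L|R} + simplicity:
r: Left { none }, Right { 0 } => simplest -1
rr: Left { none }, Right { -1 0 } => simplest -2
rrb: Left { -2 }, Right { -1 0 } => simplest -3/2
rrbr: Left { -2 }, Right { -3/2 -1 0 } => simplest -7/4
rrbrb: Left { -2 -7/4 }, Right { -3/2 -1 0 } => simplest -13/8
rrbrbr: Left { -2 -7/4 }, Right { -13/8 -3/2 -1 0 } => simplest -27/16
rrbrbrr: Left { -2 -7/4 }, Right { -27/16 -13/8 -3/2 -1 0 } => simplest -55/32
rrbrbrrb: Left { -2 -7/4 -55/32 }, Right { -27/16 -13/8 -3/2 -1 0 } => simplest -109/64
rrbrbrrbb: Left { -2 -7/4 -55/32 -109/64 }, Right { -27/16 -13/8 -3/2 -1 0 } => simplest -217/128
rrbrbrrbbb: Left { -2 -7/4 -55/32 -109/64 -217/128 }, Right { -27/16 -13/8 -3/2 -1 0 } => simplest -433/256
rrbrbrrbbbr: Left { -2 -7/4 -55/32 -109/64 -217/128 }, Right { -433/256 -27/16 -13/8 -3/2 -1 0 } => simplest -867/512
rrbrbrrbbbrb: Left { -2 -7/4 -55/32 -109/64 -217/128 -867/512 }, Right { -433/256 -27/16 -13/8 -3/2 -1 0 } => simplest -1733/1024
rrbrbrrbbbrbr: Left { -2 -7/4 -55/32 -109/64 -217/128 -867/512 }, Right { -1733/1024 -433/256 -27/16 -13/8 -3/2 -1 0 } => simplest -3467/2048
rrbrbrrbbbrbrb: Left { -2 -7/4 -55/32 -109/64 -217/128 -867/512 -3467/2048 }, Right { -1733/1024 -433/256 -27/16 -13/8 -3/2 -1 0 } => simplest -6933/4096
rrbrbrrbbbrbrbb: Left { -2 -7/4 -55/32 -109/64 -217/128 -867/512 -3467/2048 -6933/4096 }, Right { -1733/1024 -433/256 -27/16 -13/8 -3/2 -1 0 } => simplest -13865/8192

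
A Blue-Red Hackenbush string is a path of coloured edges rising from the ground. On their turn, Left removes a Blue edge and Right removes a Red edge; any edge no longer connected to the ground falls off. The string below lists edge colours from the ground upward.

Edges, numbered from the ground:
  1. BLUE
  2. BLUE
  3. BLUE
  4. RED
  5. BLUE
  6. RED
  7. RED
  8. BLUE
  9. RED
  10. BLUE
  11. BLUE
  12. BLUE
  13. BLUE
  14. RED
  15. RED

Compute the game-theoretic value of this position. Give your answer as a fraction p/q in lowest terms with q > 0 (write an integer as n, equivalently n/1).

10617/4096

step 1: add BLUE to get B; options L={ 0 } R={ — } = 1
step 2: add BLUE to get BB; options L={ 0 1 } R={ — } = 2
step 3: add BLUE to get BBB; options L={ 0 1 2 } R={ — } = 3
step 4: add RED to get BBBR; options L={ 0 1 2 } R={ 3 } = 5/2
step 5: add BLUE to get BBBRB; options L={ 0 1 2 5/2 } R={ 3 } = 11/4
step 6: add RED to get BBBRBR; options L={ 0 1 2 5/2 } R={ 11/4 3 } = 21/8
step 7: add RED to get BBBRBRR; options L={ 0 1 2 5/2 } R={ 21/8 11/4 3 } = 41/16
step 8: add BLUE to get BBBRBRRB; options L={ 0 1 2 5/2 41/16 } R={ 21/8 11/4 3 } = 83/32
step 9: add RED to get BBBRBRRBR; options L={ 0 1 2 5/2 41/16 } R={ 83/32 21/8 11/4 3 } = 165/64
step 10: add BLUE to get BBBRBRRBRB; options L={ 0 1 2 5/2 41/16 165/64 } R={ 83/32 21/8 11/4 3 } = 331/128
step 11: add BLUE to get BBBRBRRBRBB; options L={ 0 1 2 5/2 41/16 165/64 331/128 } R={ 83/32 21/8 11/4 3 } = 663/256
step 12: add BLUE to get BBBRBRRBRBBB; options L={ 0 1 2 5/2 41/16 165/64 331/128 663/256 } R={ 83/32 21/8 11/4 3 } = 1327/512
step 13: add BLUE to get BBBRBRRBRBBBB; options L={ 0 1 2 5/2 41/16 165/64 331/128 663/256 1327/512 } R={ 83/32 21/8 11/4 3 } = 2655/1024
step 14: add RED to get BBBRBRRBRBBBBR; options L={ 0 1 2 5/2 41/16 165/64 331/128 663/256 1327/512 } R={ 2655/1024 83/32 21/8 11/4 3 } = 5309/2048
step 15: add RED to get BBBRBRRBRBBBBRR; options L={ 0 1 2 5/2 41/16 165/64 331/128 663/256 1327/512 } R={ 5309/2048 2655/1024 83/32 21/8 11/4 3 } = 10617/4096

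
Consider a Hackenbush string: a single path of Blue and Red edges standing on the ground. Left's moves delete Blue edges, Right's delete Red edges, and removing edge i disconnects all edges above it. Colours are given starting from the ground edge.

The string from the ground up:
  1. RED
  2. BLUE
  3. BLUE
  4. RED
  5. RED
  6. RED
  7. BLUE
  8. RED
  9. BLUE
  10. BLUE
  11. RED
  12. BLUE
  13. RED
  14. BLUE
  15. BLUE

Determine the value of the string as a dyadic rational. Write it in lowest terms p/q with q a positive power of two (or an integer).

-7465/16384

Prefix values for RED BLUE BLUE RED RED RED BLUE RED BLUE BLUE RED BLUE RED BLUE BLUE via {L|R} + simplicity:
g(R) = { ∅ | 0 } — -1
g(RB) = { -1 | 0 } — -1/2
g(RBB) = { -1 -1/2 | 0 } — -1/4
g(RBBR) = { -1 -1/2 | -1/4 0 } — -3/8
g(RBBRR) = { -1 -1/2 | -3/8 -1/4 0 } — -7/16
g(RBBRRR) = { -1 -1/2 | -7/16 -3/8 -1/4 0 } — -15/32
g(RBBRRRB) = { -1 -1/2 -15/32 | -7/16 -3/8 -1/4 0 } — -29/64
g(RBBRRRBR) = { -1 -1/2 -15/32 | -29/64 -7/16 -3/8 -1/4 0 } — -59/128
g(RBBRRRBRB) = { -1 -1/2 -15/32 -59/128 | -29/64 -7/16 -3/8 -1/4 0 } — -117/256
g(RBBRRRBRBB) = { -1 -1/2 -15/32 -59/128 -117/256 | -29/64 -7/16 -3/8 -1/4 0 } — -233/512
g(RBBRRRBRBBR) = { -1 -1/2 -15/32 -59/128 -117/256 | -233/512 -29/64 -7/16 -3/8 -1/4 0 } — -467/1024
g(RBBRRRBRBBRB) = { -1 -1/2 -15/32 -59/128 -117/256 -467/1024 | -233/512 -29/64 -7/16 -3/8 -1/4 0 } — -933/2048
g(RBBRRRBRBBRBR) = { -1 -1/2 -15/32 -59/128 -117/256 -467/1024 | -933/2048 -233/512 -29/64 -7/16 -3/8 -1/4 0 } — -1867/4096
g(RBBRRRBRBBRBRB) = { -1 -1/2 -15/32 -59/128 -117/256 -467/1024 -1867/4096 | -933/2048 -233/512 -29/64 -7/16 -3/8 -1/4 0 } — -3733/8192
g(RBBRRRBRBBRBRBB) = { -1 -1/2 -15/32 -59/128 -117/256 -467/1024 -1867/4096 -3733/8192 | -933/2048 -233/512 -29/64 -7/16 -3/8 -1/4 0 } — -7465/16384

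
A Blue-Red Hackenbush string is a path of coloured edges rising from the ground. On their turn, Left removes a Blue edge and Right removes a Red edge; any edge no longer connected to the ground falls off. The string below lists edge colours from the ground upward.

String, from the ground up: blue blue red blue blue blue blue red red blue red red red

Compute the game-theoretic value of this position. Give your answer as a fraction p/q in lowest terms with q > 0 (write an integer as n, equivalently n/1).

Build value(s[:k]) for k = 1..13, string s = blue blue red blue blue blue blue red red blue red red red.
value(b) = { 0 | none } = 1
value(bb) = { 0,1 | none } = 2
value(bbr) = { 0,1 | 2 } = 3/2
value(bbrb) = { 0,1,3/2 | 2 } = 7/4
value(bbrbb) = { 0,1,3/2,7/4 | 2 } = 15/8
value(bbrbbb) = { 0,1,3/2,7/4,15/8 | 2 } = 31/16
value(bbrbbbb) = { 0,1,3/2,7/4,15/8,31/16 | 2 } = 63/32
value(bbrbbbbr) = { 0,1,3/2,7/4,15/8,31/16 | 63/32,2 } = 125/64
value(bbrbbbbrr) = { 0,1,3/2,7/4,15/8,31/16 | 125/64,63/32,2 } = 249/128
value(bbrbbbbrrb) = { 0,1,3/2,7/4,15/8,31/16,249/128 | 125/64,63/32,2 } = 499/256
value(bbrbbbbrrbr) = { 0,1,3/2,7/4,15/8,31/16,249/128 | 499/256,125/64,63/32,2 } = 997/512
value(bbrbbbbrrbrr) = { 0,1,3/2,7/4,15/8,31/16,249/128 | 997/512,499/256,125/64,63/32,2 } = 1993/1024
value(bbrbbbbrrbrrr) = { 0,1,3/2,7/4,15/8,31/16,249/128 | 1993/1024,997/512,499/256,125/64,63/32,2 } = 3985/2048

3985/2048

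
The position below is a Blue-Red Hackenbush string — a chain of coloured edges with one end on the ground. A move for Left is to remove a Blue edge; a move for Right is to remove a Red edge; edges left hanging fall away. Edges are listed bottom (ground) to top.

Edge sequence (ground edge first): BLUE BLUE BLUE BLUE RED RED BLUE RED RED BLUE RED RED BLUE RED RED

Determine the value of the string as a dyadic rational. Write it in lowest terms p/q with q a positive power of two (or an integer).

edge 1 of 15 (BLUE): { 0 | — } => 1
edge 2 of 15 (BLUE): { 0,1 | — } => 2
edge 3 of 15 (BLUE): { 0,1,2 | — } => 3
edge 4 of 15 (BLUE): { 0,1,2,3 | — } => 4
edge 5 of 15 (RED): { 0,1,2,3 | 4 } => 7/2
edge 6 of 15 (RED): { 0,1,2,3 | 7/2,4 } => 13/4
edge 7 of 15 (BLUE): { 0,1,2,3,13/4 | 7/2,4 } => 27/8
edge 8 of 15 (RED): { 0,1,2,3,13/4 | 27/8,7/2,4 } => 53/16
edge 9 of 15 (RED): { 0,1,2,3,13/4 | 53/16,27/8,7/2,4 } => 105/32
edge 10 of 15 (BLUE): { 0,1,2,3,13/4,105/32 | 53/16,27/8,7/2,4 } => 211/64
edge 11 of 15 (RED): { 0,1,2,3,13/4,105/32 | 211/64,53/16,27/8,7/2,4 } => 421/128
edge 12 of 15 (RED): { 0,1,2,3,13/4,105/32 | 421/128,211/64,53/16,27/8,7/2,4 } => 841/256
edge 13 of 15 (BLUE): { 0,1,2,3,13/4,105/32,841/256 | 421/128,211/64,53/16,27/8,7/2,4 } => 1683/512
edge 14 of 15 (RED): { 0,1,2,3,13/4,105/32,841/256 | 1683/512,421/128,211/64,53/16,27/8,7/2,4 } => 3365/1024
edge 15 of 15 (RED): { 0,1,2,3,13/4,105/32,841/256 | 3365/1024,1683/512,421/128,211/64,53/16,27/8,7/2,4 } => 6729/2048

6729/2048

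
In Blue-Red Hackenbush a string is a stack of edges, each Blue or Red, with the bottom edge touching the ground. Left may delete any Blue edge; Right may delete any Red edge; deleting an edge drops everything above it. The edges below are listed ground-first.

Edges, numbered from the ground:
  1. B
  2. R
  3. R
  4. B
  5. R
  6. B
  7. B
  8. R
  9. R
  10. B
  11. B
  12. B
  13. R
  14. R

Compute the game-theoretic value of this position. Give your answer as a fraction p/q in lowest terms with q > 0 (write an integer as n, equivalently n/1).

2873/8192

1 of 14 · B · max L 0 · min R +∞ — 1
2 of 14 · BR · max L 0 · min R 1 — 1/2
3 of 14 · BRR · max L 0 · min R 1/2 — 1/4
4 of 14 · BRRB · max L 1/4 · min R 1/2 — 3/8
5 of 14 · BRRBR · max L 1/4 · min R 3/8 — 5/16
6 of 14 · BRRBRB · max L 5/16 · min R 3/8 — 11/32
7 of 14 · BRRBRBB · max L 11/32 · min R 3/8 — 23/64
8 of 14 · BRRBRBBR · max L 11/32 · min R 23/64 — 45/128
9 of 14 · BRRBRBBRR · max L 11/32 · min R 45/128 — 89/256
10 of 14 · BRRBRBBRRB · max L 89/256 · min R 45/128 — 179/512
11 of 14 · BRRBRBBRRBB · max L 179/512 · min R 45/128 — 359/1024
12 of 14 · BRRBRBBRRBBB · max L 359/1024 · min R 45/128 — 719/2048
13 of 14 · BRRBRBBRRBBBR · max L 359/1024 · min R 719/2048 — 1437/4096
14 of 14 · BRRBRBBRRBBBRR · max L 359/1024 · min R 1437/4096 — 2873/8192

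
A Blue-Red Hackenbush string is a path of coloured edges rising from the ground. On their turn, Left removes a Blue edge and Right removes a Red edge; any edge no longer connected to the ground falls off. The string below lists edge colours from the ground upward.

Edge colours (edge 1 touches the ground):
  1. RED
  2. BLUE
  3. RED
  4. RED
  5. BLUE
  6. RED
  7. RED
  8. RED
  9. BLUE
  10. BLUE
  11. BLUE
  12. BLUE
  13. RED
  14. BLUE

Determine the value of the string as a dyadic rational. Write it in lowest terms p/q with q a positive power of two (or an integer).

-7045/8192

1 of 14 · R · max L −∞ · min R 0 → -1
2 of 14 · RB · max L -1 · min R 0 → -1/2
3 of 14 · RBR · max L -1 · min R -1/2 → -3/4
4 of 14 · RBRR · max L -1 · min R -3/4 → -7/8
5 of 14 · RBRRB · max L -7/8 · min R -3/4 → -13/16
6 of 14 · RBRRBR · max L -7/8 · min R -13/16 → -27/32
7 of 14 · RBRRBRR · max L -7/8 · min R -27/32 → -55/64
8 of 14 · RBRRBRRR · max L -7/8 · min R -55/64 → -111/128
9 of 14 · RBRRBRRRB · max L -111/128 · min R -55/64 → -221/256
10 of 14 · RBRRBRRRBB · max L -221/256 · min R -55/64 → -441/512
11 of 14 · RBRRBRRRBBB · max L -441/512 · min R -55/64 → -881/1024
12 of 14 · RBRRBRRRBBBB · max L -881/1024 · min R -55/64 → -1761/2048
13 of 14 · RBRRBRRRBBBBR · max L -881/1024 · min R -1761/2048 → -3523/4096
14 of 14 · RBRRBRRRBBBBRB · max L -3523/4096 · min R -1761/2048 → -7045/8192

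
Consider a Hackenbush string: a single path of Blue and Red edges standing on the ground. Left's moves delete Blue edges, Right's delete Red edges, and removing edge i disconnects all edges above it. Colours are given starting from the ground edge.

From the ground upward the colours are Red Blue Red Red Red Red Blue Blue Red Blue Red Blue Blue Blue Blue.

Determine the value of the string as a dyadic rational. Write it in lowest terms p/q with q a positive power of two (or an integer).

-15521/16384

val_1 [R]  L=[none]  R=[0]  so -1
val_2 [RB]  L=[-1]  R=[0]  so -1/2
val_3 [RBR]  L=[-1]  R=[-1/2 0]  so -3/4
val_4 [RBRR]  L=[-1]  R=[-3/4 -1/2 0]  so -7/8
val_5 [RBRRR]  L=[-1]  R=[-7/8 -3/4 -1/2 0]  so -15/16
val_6 [RBRRRR]  L=[-1]  R=[-15/16 -7/8 -3/4 -1/2 0]  so -31/32
val_7 [RBRRRRB]  L=[-1 -31/32]  R=[-15/16 -7/8 -3/4 -1/2 0]  so -61/64
val_8 [RBRRRRBB]  L=[-1 -31/32 -61/64]  R=[-15/16 -7/8 -3/4 -1/2 0]  so -121/128
val_9 [RBRRRRBBR]  L=[-1 -31/32 -61/64]  R=[-121/128 -15/16 -7/8 -3/4 -1/2 0]  so -243/256
val_10 [RBRRRRBBRB]  L=[-1 -31/32 -61/64 -243/256]  R=[-121/128 -15/16 -7/8 -3/4 -1/2 0]  so -485/512
val_11 [RBRRRRBBRBR]  L=[-1 -31/32 -61/64 -243/256]  R=[-485/512 -121/128 -15/16 -7/8 -3/4 -1/2 0]  so -971/1024
val_12 [RBRRRRBBRBRB]  L=[-1 -31/32 -61/64 -243/256 -971/1024]  R=[-485/512 -121/128 -15/16 -7/8 -3/4 -1/2 0]  so -1941/2048
val_13 [RBRRRRBBRBRBB]  L=[-1 -31/32 -61/64 -243/256 -971/1024 -1941/2048]  R=[-485/512 -121/128 -15/16 -7/8 -3/4 -1/2 0]  so -3881/4096
val_14 [RBRRRRBBRBRBBB]  L=[-1 -31/32 -61/64 -243/256 -971/1024 -1941/2048 -3881/4096]  R=[-485/512 -121/128 -15/16 -7/8 -3/4 -1/2 0]  so -7761/8192
val_15 [RBRRRRBBRBRBBBB]  L=[-1 -31/32 -61/64 -243/256 -971/1024 -1941/2048 -3881/4096 -7761/8192]  R=[-485/512 -121/128 -15/16 -7/8 -3/4 -1/2 0]  so -15521/16384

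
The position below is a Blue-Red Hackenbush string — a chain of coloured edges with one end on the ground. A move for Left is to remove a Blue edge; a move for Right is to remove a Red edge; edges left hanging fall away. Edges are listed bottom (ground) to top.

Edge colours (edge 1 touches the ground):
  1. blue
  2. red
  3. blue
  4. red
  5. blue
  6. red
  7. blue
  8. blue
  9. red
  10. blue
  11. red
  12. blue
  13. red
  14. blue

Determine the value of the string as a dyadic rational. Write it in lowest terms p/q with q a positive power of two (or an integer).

step 1: add blue to get b; options L={ 0 } R={ · } ⇒ 1
step 2: add red to get br; options L={ 0 } R={ 1 } ⇒ 1/2
step 3: add blue to get brb; options L={ 0, 1/2 } R={ 1 } ⇒ 3/4
step 4: add red to get brbr; options L={ 0, 1/2 } R={ 3/4, 1 } ⇒ 5/8
step 5: add blue to get brbrb; options L={ 0, 1/2, 5/8 } R={ 3/4, 1 } ⇒ 11/16
step 6: add red to get brbrbr; options L={ 0, 1/2, 5/8 } R={ 11/16, 3/4, 1 } ⇒ 21/32
step 7: add blue to get brbrbrb; options L={ 0, 1/2, 5/8, 21/32 } R={ 11/16, 3/4, 1 } ⇒ 43/64
step 8: add blue to get brbrbrbb; options L={ 0, 1/2, 5/8, 21/32, 43/64 } R={ 11/16, 3/4, 1 } ⇒ 87/128
step 9: add red to get brbrbrbbr; options L={ 0, 1/2, 5/8, 21/32, 43/64 } R={ 87/128, 11/16, 3/4, 1 } ⇒ 173/256
step 10: add blue to get brbrbrbbrb; options L={ 0, 1/2, 5/8, 21/32, 43/64, 173/256 } R={ 87/128, 11/16, 3/4, 1 } ⇒ 347/512
step 11: add red to get brbrbrbbrbr; options L={ 0, 1/2, 5/8, 21/32, 43/64, 173/256 } R={ 347/512, 87/128, 11/16, 3/4, 1 } ⇒ 693/1024
step 12: add blue to get brbrbrbbrbrb; options L={ 0, 1/2, 5/8, 21/32, 43/64, 173/256, 693/1024 } R={ 347/512, 87/128, 11/16, 3/4, 1 } ⇒ 1387/2048
step 13: add red to get brbrbrbbrbrbr; options L={ 0, 1/2, 5/8, 21/32, 43/64, 173/256, 693/1024 } R={ 1387/2048, 347/512, 87/128, 11/16, 3/4, 1 } ⇒ 2773/4096
step 14: add blue to get brbrbrbbrbrbrb; options L={ 0, 1/2, 5/8, 21/32, 43/64, 173/256, 693/1024, 2773/4096 } R={ 1387/2048, 347/512, 87/128, 11/16, 3/4, 1 } ⇒ 5547/8192

5547/8192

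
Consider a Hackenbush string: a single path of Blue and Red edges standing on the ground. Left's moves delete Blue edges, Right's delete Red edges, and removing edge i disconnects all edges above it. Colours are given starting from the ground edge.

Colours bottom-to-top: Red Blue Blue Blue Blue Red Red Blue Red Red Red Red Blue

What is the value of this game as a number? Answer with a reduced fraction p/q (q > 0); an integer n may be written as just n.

-445/4096

step 1: add Red to get R; options L={  } R={ 0 } → -1
step 2: add Blue to get RB; options L={ -1 } R={ 0 } → -1/2
step 3: add Blue to get RBB; options L={ -1, -1/2 } R={ 0 } → -1/4
step 4: add Blue to get RBBB; options L={ -1, -1/2, -1/4 } R={ 0 } → -1/8
step 5: add Blue to get RBBBB; options L={ -1, -1/2, -1/4, -1/8 } R={ 0 } → -1/16
step 6: add Red to get RBBBBR; options L={ -1, -1/2, -1/4, -1/8 } R={ -1/16, 0 } → -3/32
step 7: add Red to get RBBBBRR; options L={ -1, -1/2, -1/4, -1/8 } R={ -3/32, -1/16, 0 } → -7/64
step 8: add Blue to get RBBBBRRB; options L={ -1, -1/2, -1/4, -1/8, -7/64 } R={ -3/32, -1/16, 0 } → -13/128
step 9: add Red to get RBBBBRRBR; options L={ -1, -1/2, -1/4, -1/8, -7/64 } R={ -13/128, -3/32, -1/16, 0 } → -27/256
step 10: add Red to get RBBBBRRBRR; options L={ -1, -1/2, -1/4, -1/8, -7/64 } R={ -27/256, -13/128, -3/32, -1/16, 0 } → -55/512
step 11: add Red to get RBBBBRRBRRR; options L={ -1, -1/2, -1/4, -1/8, -7/64 } R={ -55/512, -27/256, -13/128, -3/32, -1/16, 0 } → -111/1024
step 12: add Red to get RBBBBRRBRRRR; options L={ -1, -1/2, -1/4, -1/8, -7/64 } R={ -111/1024, -55/512, -27/256, -13/128, -3/32, -1/16, 0 } → -223/2048
step 13: add Blue to get RBBBBRRBRRRRB; options L={ -1, -1/2, -1/4, -1/8, -7/64, -223/2048 } R={ -111/1024, -55/512, -27/256, -13/128, -3/32, -1/16, 0 } → -445/4096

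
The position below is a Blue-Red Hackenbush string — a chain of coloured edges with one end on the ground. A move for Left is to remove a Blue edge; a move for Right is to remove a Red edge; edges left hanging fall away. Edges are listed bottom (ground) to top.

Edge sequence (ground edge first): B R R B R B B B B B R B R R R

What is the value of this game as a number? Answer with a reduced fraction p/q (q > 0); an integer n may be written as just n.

6097/16384

Build v(s[:k]) for k = 1..15, string s = B R R B R B B B B B R B R R R.
v(B) = { 0 | (no moves) } → 1
v(BR) = { 0 | 1 } → 1/2
v(BRR) = { 0 | 1/2 1 } → 1/4
v(BRRB) = { 0 1/4 | 1/2 1 } → 3/8
v(BRRBR) = { 0 1/4 | 3/8 1/2 1 } → 5/16
v(BRRBRB) = { 0 1/4 5/16 | 3/8 1/2 1 } → 11/32
v(BRRBRBB) = { 0 1/4 5/16 11/32 | 3/8 1/2 1 } → 23/64
v(BRRBRBBB) = { 0 1/4 5/16 11/32 23/64 | 3/8 1/2 1 } → 47/128
v(BRRBRBBBB) = { 0 1/4 5/16 11/32 23/64 47/128 | 3/8 1/2 1 } → 95/256
v(BRRBRBBBBB) = { 0 1/4 5/16 11/32 23/64 47/128 95/256 | 3/8 1/2 1 } → 191/512
v(BRRBRBBBBBR) = { 0 1/4 5/16 11/32 23/64 47/128 95/256 | 191/512 3/8 1/2 1 } → 381/1024
v(BRRBRBBBBBRB) = { 0 1/4 5/16 11/32 23/64 47/128 95/256 381/1024 | 191/512 3/8 1/2 1 } → 763/2048
v(BRRBRBBBBBRBR) = { 0 1/4 5/16 11/32 23/64 47/128 95/256 381/1024 | 763/2048 191/512 3/8 1/2 1 } → 1525/4096
v(BRRBRBBBBBRBRR) = { 0 1/4 5/16 11/32 23/64 47/128 95/256 381/1024 | 1525/4096 763/2048 191/512 3/8 1/2 1 } → 3049/8192
v(BRRBRBBBBBRBRRR) = { 0 1/4 5/16 11/32 23/64 47/128 95/256 381/1024 | 3049/8192 1525/4096 763/2048 191/512 3/8 1/2 1 } → 6097/16384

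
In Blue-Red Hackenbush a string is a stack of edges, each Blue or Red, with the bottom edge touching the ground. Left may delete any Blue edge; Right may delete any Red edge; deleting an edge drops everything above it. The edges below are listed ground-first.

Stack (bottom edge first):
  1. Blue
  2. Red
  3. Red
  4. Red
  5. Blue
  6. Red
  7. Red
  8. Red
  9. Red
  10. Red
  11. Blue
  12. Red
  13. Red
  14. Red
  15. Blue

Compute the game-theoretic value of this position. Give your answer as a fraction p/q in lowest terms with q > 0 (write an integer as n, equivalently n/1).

2083/16384

edge 1 of 15 (Blue): { 0 | (no moves) } gives 1
edge 2 of 15 (Red): { 0 | 1 } gives 1/2
edge 3 of 15 (Red): { 0 | 1/2, 1 } gives 1/4
edge 4 of 15 (Red): { 0 | 1/4, 1/2, 1 } gives 1/8
edge 5 of 15 (Blue): { 0, 1/8 | 1/4, 1/2, 1 } gives 3/16
edge 6 of 15 (Red): { 0, 1/8 | 3/16, 1/4, 1/2, 1 } gives 5/32
edge 7 of 15 (Red): { 0, 1/8 | 5/32, 3/16, 1/4, 1/2, 1 } gives 9/64
edge 8 of 15 (Red): { 0, 1/8 | 9/64, 5/32, 3/16, 1/4, 1/2, 1 } gives 17/128
edge 9 of 15 (Red): { 0, 1/8 | 17/128, 9/64, 5/32, 3/16, 1/4, 1/2, 1 } gives 33/256
edge 10 of 15 (Red): { 0, 1/8 | 33/256, 17/128, 9/64, 5/32, 3/16, 1/4, 1/2, 1 } gives 65/512
edge 11 of 15 (Blue): { 0, 1/8, 65/512 | 33/256, 17/128, 9/64, 5/32, 3/16, 1/4, 1/2, 1 } gives 131/1024
edge 12 of 15 (Red): { 0, 1/8, 65/512 | 131/1024, 33/256, 17/128, 9/64, 5/32, 3/16, 1/4, 1/2, 1 } gives 261/2048
edge 13 of 15 (Red): { 0, 1/8, 65/512 | 261/2048, 131/1024, 33/256, 17/128, 9/64, 5/32, 3/16, 1/4, 1/2, 1 } gives 521/4096
edge 14 of 15 (Red): { 0, 1/8, 65/512 | 521/4096, 261/2048, 131/1024, 33/256, 17/128, 9/64, 5/32, 3/16, 1/4, 1/2, 1 } gives 1041/8192
edge 15 of 15 (Blue): { 0, 1/8, 65/512, 1041/8192 | 521/4096, 261/2048, 131/1024, 33/256, 17/128, 9/64, 5/32, 3/16, 1/4, 1/2, 1 } gives 2083/16384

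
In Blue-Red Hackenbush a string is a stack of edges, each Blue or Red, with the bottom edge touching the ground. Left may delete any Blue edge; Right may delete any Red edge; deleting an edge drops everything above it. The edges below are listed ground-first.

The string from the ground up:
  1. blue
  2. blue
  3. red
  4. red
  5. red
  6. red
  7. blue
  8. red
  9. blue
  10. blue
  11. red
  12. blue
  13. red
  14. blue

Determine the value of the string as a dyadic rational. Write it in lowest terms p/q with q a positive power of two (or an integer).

1 of 14 · b · max L 0 · min R +∞ -> 1
2 of 14 · bb · max L 1 · min R +∞ -> 2
3 of 14 · bbr · max L 1 · min R 2 -> 3/2
4 of 14 · bbrr · max L 1 · min R 3/2 -> 5/4
5 of 14 · bbrrr · max L 1 · min R 5/4 -> 9/8
6 of 14 · bbrrrr · max L 1 · min R 9/8 -> 17/16
7 of 14 · bbrrrrb · max L 17/16 · min R 9/8 -> 35/32
8 of 14 · bbrrrrbr · max L 17/16 · min R 35/32 -> 69/64
9 of 14 · bbrrrrbrb · max L 69/64 · min R 35/32 -> 139/128
10 of 14 · bbrrrrbrbb · max L 139/128 · min R 35/32 -> 279/256
11 of 14 · bbrrrrbrbbr · max L 139/128 · min R 279/256 -> 557/512
12 of 14 · bbrrrrbrbbrb · max L 557/512 · min R 279/256 -> 1115/1024
13 of 14 · bbrrrrbrbbrbr · max L 557/512 · min R 1115/1024 -> 2229/2048
14 of 14 · bbrrrrbrbbrbrb · max L 2229/2048 · min R 1115/1024 -> 4459/4096

4459/4096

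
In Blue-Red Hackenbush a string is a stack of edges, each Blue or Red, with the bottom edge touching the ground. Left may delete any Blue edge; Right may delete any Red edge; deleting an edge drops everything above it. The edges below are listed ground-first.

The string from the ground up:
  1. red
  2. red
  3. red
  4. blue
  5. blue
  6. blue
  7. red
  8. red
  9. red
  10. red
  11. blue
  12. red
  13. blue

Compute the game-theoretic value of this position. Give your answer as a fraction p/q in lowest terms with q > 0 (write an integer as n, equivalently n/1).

Recurse on prefixes of the 13-edge string red red red blue blue blue red red red red blue red blue:
step 1: add red to get r; options L={ none } R={ 0 } → -1
step 2: add red to get rr; options L={ none } R={ -1, 0 } → -2
step 3: add red to get rrr; options L={ none } R={ -2, -1, 0 } → -3
step 4: add blue to get rrrb; options L={ -3 } R={ -2, -1, 0 } → -5/2
step 5: add blue to get rrrbb; options L={ -3, -5/2 } R={ -2, -1, 0 } → -9/4
step 6: add blue to get rrrbbb; options L={ -3, -5/2, -9/4 } R={ -2, -1, 0 } → -17/8
step 7: add red to get rrrbbbr; options L={ -3, -5/2, -9/4 } R={ -17/8, -2, -1, 0 } → -35/16
step 8: add red to get rrrbbbrr; options L={ -3, -5/2, -9/4 } R={ -35/16, -17/8, -2, -1, 0 } → -71/32
step 9: add red to get rrrbbbrrr; options L={ -3, -5/2, -9/4 } R={ -71/32, -35/16, -17/8, -2, -1, 0 } → -143/64
step 10: add red to get rrrbbbrrrr; options L={ -3, -5/2, -9/4 } R={ -143/64, -71/32, -35/16, -17/8, -2, -1, 0 } → -287/128
step 11: add blue to get rrrbbbrrrrb; options L={ -3, -5/2, -9/4, -287/128 } R={ -143/64, -71/32, -35/16, -17/8, -2, -1, 0 } → -573/256
step 12: add red to get rrrbbbrrrrbr; options L={ -3, -5/2, -9/4, -287/128 } R={ -573/256, -143/64, -71/32, -35/16, -17/8, -2, -1, 0 } → -1147/512
step 13: add blue to get rrrbbbrrrrbrb; options L={ -3, -5/2, -9/4, -287/128, -1147/512 } R={ -573/256, -143/64, -71/32, -35/16, -17/8, -2, -1, 0 } → -2293/1024

-2293/1024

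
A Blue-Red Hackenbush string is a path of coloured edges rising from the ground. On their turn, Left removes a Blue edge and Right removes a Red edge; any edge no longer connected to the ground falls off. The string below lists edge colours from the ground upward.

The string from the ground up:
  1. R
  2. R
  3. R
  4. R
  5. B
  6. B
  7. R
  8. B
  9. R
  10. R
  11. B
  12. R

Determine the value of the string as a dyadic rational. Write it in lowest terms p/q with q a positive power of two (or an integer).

Build value(s[:k]) for k = 1..12, string s = R R R R B B R B R R B R.
1 of 12 · R · max L −∞ · min R 0 => -1
2 of 12 · RR · max L −∞ · min R -1 => -2
3 of 12 · RRR · max L −∞ · min R -2 => -3
4 of 12 · RRRR · max L −∞ · min R -3 => -4
5 of 12 · RRRRB · max L -4 · min R -3 => -7/2
6 of 12 · RRRRBB · max L -7/2 · min R -3 => -13/4
7 of 12 · RRRRBBR · max L -7/2 · min R -13/4 => -27/8
8 of 12 · RRRRBBRB · max L -27/8 · min R -13/4 => -53/16
9 of 12 · RRRRBBRBR · max L -27/8 · min R -53/16 => -107/32
10 of 12 · RRRRBBRBRR · max L -27/8 · min R -107/32 => -215/64
11 of 12 · RRRRBBRBRRB · max L -215/64 · min R -107/32 => -429/128
12 of 12 · RRRRBBRBRRBR · max L -215/64 · min R -429/128 => -859/256

-859/256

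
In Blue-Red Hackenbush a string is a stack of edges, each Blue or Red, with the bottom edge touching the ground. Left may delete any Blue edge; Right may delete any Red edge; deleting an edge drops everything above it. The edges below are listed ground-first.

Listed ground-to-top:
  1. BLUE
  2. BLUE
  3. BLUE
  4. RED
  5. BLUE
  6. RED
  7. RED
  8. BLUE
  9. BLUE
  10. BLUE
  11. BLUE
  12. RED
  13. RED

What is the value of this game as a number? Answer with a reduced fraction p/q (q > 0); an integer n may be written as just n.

2681/1024

Build g(s[:k]) for k = 1..13, string s = BLUE BLUE BLUE RED BLUE RED RED BLUE BLUE BLUE BLUE RED RED.
step 1: add BLUE to get B; options L={ 0 } R={ — } gives 1
step 2: add BLUE to get BB; options L={ 0 1 } R={ — } gives 2
step 3: add BLUE to get BBB; options L={ 0 1 2 } R={ — } gives 3
step 4: add RED to get BBBR; options L={ 0 1 2 } R={ 3 } gives 5/2
step 5: add BLUE to get BBBRB; options L={ 0 1 2 5/2 } R={ 3 } gives 11/4
step 6: add RED to get BBBRBR; options L={ 0 1 2 5/2 } R={ 11/4 3 } gives 21/8
step 7: add RED to get BBBRBRR; options L={ 0 1 2 5/2 } R={ 21/8 11/4 3 } gives 41/16
step 8: add BLUE to get BBBRBRRB; options L={ 0 1 2 5/2 41/16 } R={ 21/8 11/4 3 } gives 83/32
step 9: add BLUE to get BBBRBRRBB; options L={ 0 1 2 5/2 41/16 83/32 } R={ 21/8 11/4 3 } gives 167/64
step 10: add BLUE to get BBBRBRRBBB; options L={ 0 1 2 5/2 41/16 83/32 167/64 } R={ 21/8 11/4 3 } gives 335/128
step 11: add BLUE to get BBBRBRRBBBB; options L={ 0 1 2 5/2 41/16 83/32 167/64 335/128 } R={ 21/8 11/4 3 } gives 671/256
step 12: add RED to get BBBRBRRBBBBR; options L={ 0 1 2 5/2 41/16 83/32 167/64 335/128 } R={ 671/256 21/8 11/4 3 } gives 1341/512
step 13: add RED to get BBBRBRRBBBBRR; options L={ 0 1 2 5/2 41/16 83/32 167/64 335/128 } R={ 1341/512 671/256 21/8 11/4 3 } gives 2681/1024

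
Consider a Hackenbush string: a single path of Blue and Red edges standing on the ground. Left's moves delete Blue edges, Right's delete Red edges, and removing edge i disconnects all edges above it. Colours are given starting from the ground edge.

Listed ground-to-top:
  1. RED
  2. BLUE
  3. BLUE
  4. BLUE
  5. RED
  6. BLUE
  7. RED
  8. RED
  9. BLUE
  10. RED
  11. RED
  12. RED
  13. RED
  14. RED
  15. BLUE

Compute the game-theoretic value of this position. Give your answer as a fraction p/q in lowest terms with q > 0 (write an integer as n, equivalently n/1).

1 of 15 · R · max L −∞ · min R 0 so -1
2 of 15 · RB · max L -1 · min R 0 so -1/2
3 of 15 · RBB · max L -1/2 · min R 0 so -1/4
4 of 15 · RBBB · max L -1/4 · min R 0 so -1/8
5 of 15 · RBBBR · max L -1/4 · min R -1/8 so -3/16
6 of 15 · RBBBRB · max L -3/16 · min R -1/8 so -5/32
7 of 15 · RBBBRBR · max L -3/16 · min R -5/32 so -11/64
8 of 15 · RBBBRBRR · max L -3/16 · min R -11/64 so -23/128
9 of 15 · RBBBRBRRB · max L -23/128 · min R -11/64 so -45/256
10 of 15 · RBBBRBRRBR · max L -23/128 · min R -45/256 so -91/512
11 of 15 · RBBBRBRRBRR · max L -23/128 · min R -91/512 so -183/1024
12 of 15 · RBBBRBRRBRRR · max L -23/128 · min R -183/1024 so -367/2048
13 of 15 · RBBBRBRRBRRRR · max L -23/128 · min R -367/2048 so -735/4096
14 of 15 · RBBBRBRRBRRRRR · max L -23/128 · min R -735/4096 so -1471/8192
15 of 15 · RBBBRBRRBRRRRRB · max L -1471/8192 · min R -735/4096 so -2941/16384

-2941/16384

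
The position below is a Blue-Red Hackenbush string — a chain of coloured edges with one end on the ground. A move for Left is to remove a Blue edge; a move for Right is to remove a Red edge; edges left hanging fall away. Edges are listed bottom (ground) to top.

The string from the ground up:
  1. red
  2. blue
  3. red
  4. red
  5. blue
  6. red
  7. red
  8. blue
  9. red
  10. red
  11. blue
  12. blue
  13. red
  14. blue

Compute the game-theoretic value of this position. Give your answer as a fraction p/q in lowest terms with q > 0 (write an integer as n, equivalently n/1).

-7013/8192

g(r) = { · | 0 } → -1
g(rb) = { -1 | 0 } → -1/2
g(rbr) = { -1 | -1/2; 0 } → -3/4
g(rbrr) = { -1 | -3/4; -1/2; 0 } → -7/8
g(rbrrb) = { -1; -7/8 | -3/4; -1/2; 0 } → -13/16
g(rbrrbr) = { -1; -7/8 | -13/16; -3/4; -1/2; 0 } → -27/32
g(rbrrbrr) = { -1; -7/8 | -27/32; -13/16; -3/4; -1/2; 0 } → -55/64
g(rbrrbrrb) = { -1; -7/8; -55/64 | -27/32; -13/16; -3/4; -1/2; 0 } → -109/128
g(rbrrbrrbr) = { -1; -7/8; -55/64 | -109/128; -27/32; -13/16; -3/4; -1/2; 0 } → -219/256
g(rbrrbrrbrr) = { -1; -7/8; -55/64 | -219/256; -109/128; -27/32; -13/16; -3/4; -1/2; 0 } → -439/512
g(rbrrbrrbrrb) = { -1; -7/8; -55/64; -439/512 | -219/256; -109/128; -27/32; -13/16; -3/4; -1/2; 0 } → -877/1024
g(rbrrbrrbrrbb) = { -1; -7/8; -55/64; -439/512; -877/1024 | -219/256; -109/128; -27/32; -13/16; -3/4; -1/2; 0 } → -1753/2048
g(rbrrbrrbrrbbr) = { -1; -7/8; -55/64; -439/512; -877/1024 | -1753/2048; -219/256; -109/128; -27/32; -13/16; -3/4; -1/2; 0 } → -3507/4096
g(rbrrbrrbrrbbrb) = { -1; -7/8; -55/64; -439/512; -877/1024; -3507/4096 | -1753/2048; -219/256; -109/128; -27/32; -13/16; -3/4; -1/2; 0 } → -7013/8192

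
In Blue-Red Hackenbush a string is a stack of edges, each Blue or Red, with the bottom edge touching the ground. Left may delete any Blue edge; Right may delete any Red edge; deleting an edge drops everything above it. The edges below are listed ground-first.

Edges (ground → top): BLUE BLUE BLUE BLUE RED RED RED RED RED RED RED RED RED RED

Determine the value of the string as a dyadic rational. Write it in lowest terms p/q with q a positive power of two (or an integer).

3073/1024

Build G(s[:k]) for k = 1..14, string s = BLUE BLUE BLUE BLUE RED RED RED RED RED RED RED RED RED RED.
G(B) = { 0 | · } → 1
G(BB) = { 0 1 | · } → 2
G(BBB) = { 0 1 2 | · } → 3
G(BBBB) = { 0 1 2 3 | · } → 4
G(BBBBR) = { 0 1 2 3 | 4 } → 7/2
G(BBBBRR) = { 0 1 2 3 | 7/2 4 } → 13/4
G(BBBBRRR) = { 0 1 2 3 | 13/4 7/2 4 } → 25/8
G(BBBBRRRR) = { 0 1 2 3 | 25/8 13/4 7/2 4 } → 49/16
G(BBBBRRRRR) = { 0 1 2 3 | 49/16 25/8 13/4 7/2 4 } → 97/32
G(BBBBRRRRRR) = { 0 1 2 3 | 97/32 49/16 25/8 13/4 7/2 4 } → 193/64
G(BBBBRRRRRRR) = { 0 1 2 3 | 193/64 97/32 49/16 25/8 13/4 7/2 4 } → 385/128
G(BBBBRRRRRRRR) = { 0 1 2 3 | 385/128 193/64 97/32 49/16 25/8 13/4 7/2 4 } → 769/256
G(BBBBRRRRRRRRR) = { 0 1 2 3 | 769/256 385/128 193/64 97/32 49/16 25/8 13/4 7/2 4 } → 1537/512
G(BBBBRRRRRRRRRR) = { 0 1 2 3 | 1537/512 769/256 385/128 193/64 97/32 49/16 25/8 13/4 7/2 4 } → 3073/1024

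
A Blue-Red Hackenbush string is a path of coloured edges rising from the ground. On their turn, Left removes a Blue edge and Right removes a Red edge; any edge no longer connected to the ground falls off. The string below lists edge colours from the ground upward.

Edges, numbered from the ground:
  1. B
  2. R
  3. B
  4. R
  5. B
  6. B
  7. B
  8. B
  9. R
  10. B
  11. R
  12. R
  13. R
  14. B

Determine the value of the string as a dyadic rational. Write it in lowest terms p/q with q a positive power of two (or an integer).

6051/8192

1 of 14 · B · max L 0 · min R +∞ => 1
2 of 14 · BR · max L 0 · min R 1 => 1/2
3 of 14 · BRB · max L 1/2 · min R 1 => 3/4
4 of 14 · BRBR · max L 1/2 · min R 3/4 => 5/8
5 of 14 · BRBRB · max L 5/8 · min R 3/4 => 11/16
6 of 14 · BRBRBB · max L 11/16 · min R 3/4 => 23/32
7 of 14 · BRBRBBB · max L 23/32 · min R 3/4 => 47/64
8 of 14 · BRBRBBBB · max L 47/64 · min R 3/4 => 95/128
9 of 14 · BRBRBBBBR · max L 47/64 · min R 95/128 => 189/256
10 of 14 · BRBRBBBBRB · max L 189/256 · min R 95/128 => 379/512
11 of 14 · BRBRBBBBRBR · max L 189/256 · min R 379/512 => 757/1024
12 of 14 · BRBRBBBBRBRR · max L 189/256 · min R 757/1024 => 1513/2048
13 of 14 · BRBRBBBBRBRRR · max L 189/256 · min R 1513/2048 => 3025/4096
14 of 14 · BRBRBBBBRBRRRB · max L 3025/4096 · min R 1513/2048 => 6051/8192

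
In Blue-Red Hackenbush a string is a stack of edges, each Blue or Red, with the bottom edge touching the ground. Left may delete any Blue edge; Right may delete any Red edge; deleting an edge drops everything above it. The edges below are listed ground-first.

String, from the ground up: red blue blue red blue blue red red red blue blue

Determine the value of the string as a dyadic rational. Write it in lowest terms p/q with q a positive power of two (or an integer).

-313/1024

Build value(s[:k]) for k = 1..11, string s = red blue blue red blue blue red red red blue blue.
value_1 [r]  L=[]  R=[0]  ⇒ -1
value_2 [rb]  L=[-1]  R=[0]  ⇒ -1/2
value_3 [rbb]  L=[-1; -1/2]  R=[0]  ⇒ -1/4
value_4 [rbbr]  L=[-1; -1/2]  R=[-1/4; 0]  ⇒ -3/8
value_5 [rbbrb]  L=[-1; -1/2; -3/8]  R=[-1/4; 0]  ⇒ -5/16
value_6 [rbbrbb]  L=[-1; -1/2; -3/8; -5/16]  R=[-1/4; 0]  ⇒ -9/32
value_7 [rbbrbbr]  L=[-1; -1/2; -3/8; -5/16]  R=[-9/32; -1/4; 0]  ⇒ -19/64
value_8 [rbbrbbrr]  L=[-1; -1/2; -3/8; -5/16]  R=[-19/64; -9/32; -1/4; 0]  ⇒ -39/128
value_9 [rbbrbbrrr]  L=[-1; -1/2; -3/8; -5/16]  R=[-39/128; -19/64; -9/32; -1/4; 0]  ⇒ -79/256
value_10 [rbbrbbrrrb]  L=[-1; -1/2; -3/8; -5/16; -79/256]  R=[-39/128; -19/64; -9/32; -1/4; 0]  ⇒ -157/512
value_11 [rbbrbbrrrbb]  L=[-1; -1/2; -3/8; -5/16; -79/256; -157/512]  R=[-39/128; -19/64; -9/32; -1/4; 0]  ⇒ -313/1024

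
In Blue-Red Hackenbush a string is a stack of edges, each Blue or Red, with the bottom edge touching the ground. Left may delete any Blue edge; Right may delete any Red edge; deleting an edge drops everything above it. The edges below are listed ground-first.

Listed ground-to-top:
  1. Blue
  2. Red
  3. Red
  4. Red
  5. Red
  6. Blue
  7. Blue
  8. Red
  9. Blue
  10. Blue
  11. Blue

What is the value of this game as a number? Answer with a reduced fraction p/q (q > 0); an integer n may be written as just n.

Prefix values for Blue Red Red Red Red Blue Blue Red Blue Blue Blue via {L|R} + simplicity:
edge 1 of 11 (Blue): { 0 | (no moves) } gives 1
edge 2 of 11 (Red): { 0 | 1 } gives 1/2
edge 3 of 11 (Red): { 0 | 1/2 1 } gives 1/4
edge 4 of 11 (Red): { 0 | 1/4 1/2 1 } gives 1/8
edge 5 of 11 (Red): { 0 | 1/8 1/4 1/2 1 } gives 1/16
edge 6 of 11 (Blue): { 0 1/16 | 1/8 1/4 1/2 1 } gives 3/32
edge 7 of 11 (Blue): { 0 1/16 3/32 | 1/8 1/4 1/2 1 } gives 7/64
edge 8 of 11 (Red): { 0 1/16 3/32 | 7/64 1/8 1/4 1/2 1 } gives 13/128
edge 9 of 11 (Blue): { 0 1/16 3/32 13/128 | 7/64 1/8 1/4 1/2 1 } gives 27/256
edge 10 of 11 (Blue): { 0 1/16 3/32 13/128 27/256 | 7/64 1/8 1/4 1/2 1 } gives 55/512
edge 11 of 11 (Blue): { 0 1/16 3/32 13/128 27/256 55/512 | 7/64 1/8 1/4 1/2 1 } gives 111/1024

111/1024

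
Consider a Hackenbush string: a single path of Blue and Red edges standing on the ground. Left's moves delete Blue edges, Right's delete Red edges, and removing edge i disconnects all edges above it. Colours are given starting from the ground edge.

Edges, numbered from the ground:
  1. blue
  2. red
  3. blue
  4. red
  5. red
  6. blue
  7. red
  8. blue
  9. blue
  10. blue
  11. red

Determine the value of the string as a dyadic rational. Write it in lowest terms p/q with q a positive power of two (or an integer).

605/1024

1 of 11 · b · max L 0 · min R +∞ gives 1
2 of 11 · br · max L 0 · min R 1 gives 1/2
3 of 11 · brb · max L 1/2 · min R 1 gives 3/4
4 of 11 · brbr · max L 1/2 · min R 3/4 gives 5/8
5 of 11 · brbrr · max L 1/2 · min R 5/8 gives 9/16
6 of 11 · brbrrb · max L 9/16 · min R 5/8 gives 19/32
7 of 11 · brbrrbr · max L 9/16 · min R 19/32 gives 37/64
8 of 11 · brbrrbrb · max L 37/64 · min R 19/32 gives 75/128
9 of 11 · brbrrbrbb · max L 75/128 · min R 19/32 gives 151/256
10 of 11 · brbrrbrbbb · max L 151/256 · min R 19/32 gives 303/512
11 of 11 · brbrrbrbbbr · max L 151/256 · min R 303/512 gives 605/1024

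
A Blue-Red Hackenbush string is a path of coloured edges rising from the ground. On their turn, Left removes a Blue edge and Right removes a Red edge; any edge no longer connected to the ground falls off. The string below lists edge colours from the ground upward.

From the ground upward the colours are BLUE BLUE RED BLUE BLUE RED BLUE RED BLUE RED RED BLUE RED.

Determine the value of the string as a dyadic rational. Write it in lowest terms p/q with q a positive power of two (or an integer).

3749/2048

G_1 [B]  L=[0]  R=[∅]  — 1
G_2 [BB]  L=[0 1]  R=[∅]  — 2
G_3 [BBR]  L=[0 1]  R=[2]  — 3/2
G_4 [BBRB]  L=[0 1 3/2]  R=[2]  — 7/4
G_5 [BBRBB]  L=[0 1 3/2 7/4]  R=[2]  — 15/8
G_6 [BBRBBR]  L=[0 1 3/2 7/4]  R=[15/8 2]  — 29/16
G_7 [BBRBBRB]  L=[0 1 3/2 7/4 29/16]  R=[15/8 2]  — 59/32
G_8 [BBRBBRBR]  L=[0 1 3/2 7/4 29/16]  R=[59/32 15/8 2]  — 117/64
G_9 [BBRBBRBRB]  L=[0 1 3/2 7/4 29/16 117/64]  R=[59/32 15/8 2]  — 235/128
G_10 [BBRBBRBRBR]  L=[0 1 3/2 7/4 29/16 117/64]  R=[235/128 59/32 15/8 2]  — 469/256
G_11 [BBRBBRBRBRR]  L=[0 1 3/2 7/4 29/16 117/64]  R=[469/256 235/128 59/32 15/8 2]  — 937/512
G_12 [BBRBBRBRBRRB]  L=[0 1 3/2 7/4 29/16 117/64 937/512]  R=[469/256 235/128 59/32 15/8 2]  — 1875/1024
G_13 [BBRBBRBRBRRBR]  L=[0 1 3/2 7/4 29/16 117/64 937/512]  R=[1875/1024 469/256 235/128 59/32 15/8 2]  — 3749/2048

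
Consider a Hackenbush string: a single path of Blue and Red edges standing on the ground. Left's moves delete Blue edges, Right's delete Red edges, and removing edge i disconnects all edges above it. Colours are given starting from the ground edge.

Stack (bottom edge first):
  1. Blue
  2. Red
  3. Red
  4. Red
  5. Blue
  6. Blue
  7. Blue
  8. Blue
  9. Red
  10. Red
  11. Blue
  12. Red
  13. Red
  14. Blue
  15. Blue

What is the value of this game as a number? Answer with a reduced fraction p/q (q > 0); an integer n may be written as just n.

3879/16384

Prefix values for Blue Red Red Red Blue Blue Blue Blue Red Red Blue Red Red Blue Blue via {L|R} + simplicity:
v(B) = { 0 | none } so 1
v(BR) = { 0 | 1 } so 1/2
v(BRR) = { 0 | 1/2; 1 } so 1/4
v(BRRR) = { 0 | 1/4; 1/2; 1 } so 1/8
v(BRRRB) = { 0; 1/8 | 1/4; 1/2; 1 } so 3/16
v(BRRRBB) = { 0; 1/8; 3/16 | 1/4; 1/2; 1 } so 7/32
v(BRRRBBB) = { 0; 1/8; 3/16; 7/32 | 1/4; 1/2; 1 } so 15/64
v(BRRRBBBB) = { 0; 1/8; 3/16; 7/32; 15/64 | 1/4; 1/2; 1 } so 31/128
v(BRRRBBBBR) = { 0; 1/8; 3/16; 7/32; 15/64 | 31/128; 1/4; 1/2; 1 } so 61/256
v(BRRRBBBBRR) = { 0; 1/8; 3/16; 7/32; 15/64 | 61/256; 31/128; 1/4; 1/2; 1 } so 121/512
v(BRRRBBBBRRB) = { 0; 1/8; 3/16; 7/32; 15/64; 121/512 | 61/256; 31/128; 1/4; 1/2; 1 } so 243/1024
v(BRRRBBBBRRBR) = { 0; 1/8; 3/16; 7/32; 15/64; 121/512 | 243/1024; 61/256; 31/128; 1/4; 1/2; 1 } so 485/2048
v(BRRRBBBBRRBRR) = { 0; 1/8; 3/16; 7/32; 15/64; 121/512 | 485/2048; 243/1024; 61/256; 31/128; 1/4; 1/2; 1 } so 969/4096
v(BRRRBBBBRRBRRB) = { 0; 1/8; 3/16; 7/32; 15/64; 121/512; 969/4096 | 485/2048; 243/1024; 61/256; 31/128; 1/4; 1/2; 1 } so 1939/8192
v(BRRRBBBBRRBRRBB) = { 0; 1/8; 3/16; 7/32; 15/64; 121/512; 969/4096; 1939/8192 | 485/2048; 243/1024; 61/256; 31/128; 1/4; 1/2; 1 } so 3879/16384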